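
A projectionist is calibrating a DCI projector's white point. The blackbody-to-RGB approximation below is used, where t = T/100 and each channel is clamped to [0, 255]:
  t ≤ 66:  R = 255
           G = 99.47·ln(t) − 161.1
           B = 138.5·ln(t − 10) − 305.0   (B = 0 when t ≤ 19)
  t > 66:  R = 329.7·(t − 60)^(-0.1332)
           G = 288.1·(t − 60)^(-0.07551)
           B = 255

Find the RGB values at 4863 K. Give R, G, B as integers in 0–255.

t = 4863/100 = 48.63; the t ≤ 66 branch applies.
R = 255 by definition for t ≤ 66.
G = 99.47·ln 48.63 − 161.1 = 99.47·3.8842 − 161.1 = 225.265.
B = 138.5·ln(48.63 − 10) − 305.0 = 138.5·ln 38.63 − 305.0 = 138.5·3.6540 − 305.0 = 201.083.
Rounded: (255, 225, 201).

R=255, G=225, B=201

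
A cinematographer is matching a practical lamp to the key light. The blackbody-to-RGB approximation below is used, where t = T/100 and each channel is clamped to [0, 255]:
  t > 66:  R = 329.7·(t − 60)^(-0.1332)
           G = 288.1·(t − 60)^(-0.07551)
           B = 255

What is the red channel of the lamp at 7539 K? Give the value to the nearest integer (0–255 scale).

t = 7539/100 = 75.39; the t > 66 branch applies.
R = 329.7·(75.39 − 60)^(-0.1332) = 329.7·15.39^(-0.1332) = 329.7·0.69480 = 229.076.
Rounded: 229.

229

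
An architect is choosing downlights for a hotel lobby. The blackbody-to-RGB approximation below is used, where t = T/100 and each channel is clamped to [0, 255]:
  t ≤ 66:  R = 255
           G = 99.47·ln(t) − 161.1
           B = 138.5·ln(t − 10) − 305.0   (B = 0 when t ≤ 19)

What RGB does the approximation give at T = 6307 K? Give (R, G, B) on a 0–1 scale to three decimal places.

t = 6307/100 = 63.07; the t ≤ 66 branch applies.
R = 255 by definition for t ≤ 66.
G = 99.47·ln 63.07 − 161.1 = 99.47·4.1442 − 161.1 = 251.128.
B = 138.5·ln(63.07 − 10) − 305.0 = 138.5·ln 53.07 − 305.0 = 138.5·3.9716 − 305.0 = 245.068.
Dividing each by 255: (1.0000, 0.9848, 0.9611) → (1.000, 0.985, 0.961).

(1.000, 0.985, 0.961)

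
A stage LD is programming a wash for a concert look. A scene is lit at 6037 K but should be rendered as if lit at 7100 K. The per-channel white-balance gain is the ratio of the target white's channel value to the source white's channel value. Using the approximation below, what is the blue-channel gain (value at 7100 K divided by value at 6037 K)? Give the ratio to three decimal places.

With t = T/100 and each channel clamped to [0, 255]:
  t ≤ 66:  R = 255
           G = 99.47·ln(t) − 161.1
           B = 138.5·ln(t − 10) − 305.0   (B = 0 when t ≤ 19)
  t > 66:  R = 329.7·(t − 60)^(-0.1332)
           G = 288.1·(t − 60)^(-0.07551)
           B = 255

At 6037 K (t = 60.37):
  B = 138.5·ln(60.37 − 10) − 305.0 = 138.5·ln 50.37 − 305.0 = 138.5·3.9194 − 305.0 = 237.836.
At 7100 K (t = 71):
  B = 255 by definition for t > 66.
Gain = 255.000 / 237.836 = 1.0722 → 1.072.

1.072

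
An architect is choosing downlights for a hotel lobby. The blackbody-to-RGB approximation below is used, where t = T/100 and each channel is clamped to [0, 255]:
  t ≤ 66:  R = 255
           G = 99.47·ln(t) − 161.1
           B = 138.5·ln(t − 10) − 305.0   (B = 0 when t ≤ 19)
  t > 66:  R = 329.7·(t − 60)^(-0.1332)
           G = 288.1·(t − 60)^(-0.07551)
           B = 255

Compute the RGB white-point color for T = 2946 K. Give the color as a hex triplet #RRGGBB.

#FFAF6A

t = 2946/100 = 29.46; the t ≤ 66 branch applies.
R = 255 by definition for t ≤ 66.
G = 99.47·ln 29.46 − 161.1 = 99.47·3.3830 − 161.1 = 175.410.
B = 138.5·ln(29.46 − 10) − 305.0 = 138.5·ln 19.46 − 305.0 = 138.5·2.9684 − 305.0 = 106.118.
Rounded: (255, 175, 106).
In hex: #FFAF6A.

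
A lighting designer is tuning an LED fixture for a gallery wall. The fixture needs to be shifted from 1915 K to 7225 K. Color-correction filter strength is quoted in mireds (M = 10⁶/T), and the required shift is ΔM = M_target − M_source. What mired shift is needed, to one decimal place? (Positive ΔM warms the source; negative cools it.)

M_source = 10⁶/1915 = 522.193; M_target = 10⁶/7225 = 138.408.
ΔM = 138.408 − 522.193 = -383.785 → -383.8 mireds, a cooling shift.

-383.8 mireds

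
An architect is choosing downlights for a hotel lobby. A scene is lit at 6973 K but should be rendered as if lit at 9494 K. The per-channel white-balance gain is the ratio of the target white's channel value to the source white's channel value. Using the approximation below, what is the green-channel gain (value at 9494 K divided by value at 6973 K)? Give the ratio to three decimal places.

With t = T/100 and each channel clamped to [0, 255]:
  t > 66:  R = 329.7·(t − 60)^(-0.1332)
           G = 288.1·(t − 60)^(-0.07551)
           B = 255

0.908

At 6973 K (t = 69.73):
  G = 288.1·(69.73 − 60)^(-0.07551) = 288.1·9.73^(-0.07551) = 288.1·0.84215 = 242.622.
At 9494 K (t = 94.94):
  G = 288.1·(94.94 − 60)^(-0.07551) = 288.1·34.94^(-0.07551) = 288.1·0.76465 = 220.296.
Gain = 220.296 / 242.622 = 0.9080 → 0.908.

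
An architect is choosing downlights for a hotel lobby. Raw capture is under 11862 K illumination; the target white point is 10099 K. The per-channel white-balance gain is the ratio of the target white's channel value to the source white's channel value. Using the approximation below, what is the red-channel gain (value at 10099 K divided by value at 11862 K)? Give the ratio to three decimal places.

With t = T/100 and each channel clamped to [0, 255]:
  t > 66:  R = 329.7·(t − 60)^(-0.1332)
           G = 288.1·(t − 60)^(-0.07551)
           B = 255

At 11862 K (t = 118.62):
  R = 329.7·(118.62 − 60)^(-0.1332) = 329.7·58.62^(-0.1332) = 329.7·0.58143 = 191.697.
At 10099 K (t = 100.99):
  R = 329.7·(100.99 − 60)^(-0.1332) = 329.7·40.99^(-0.1332) = 329.7·0.60981 = 201.053.
Gain = 201.053 / 191.697 = 1.0488 → 1.049.

1.049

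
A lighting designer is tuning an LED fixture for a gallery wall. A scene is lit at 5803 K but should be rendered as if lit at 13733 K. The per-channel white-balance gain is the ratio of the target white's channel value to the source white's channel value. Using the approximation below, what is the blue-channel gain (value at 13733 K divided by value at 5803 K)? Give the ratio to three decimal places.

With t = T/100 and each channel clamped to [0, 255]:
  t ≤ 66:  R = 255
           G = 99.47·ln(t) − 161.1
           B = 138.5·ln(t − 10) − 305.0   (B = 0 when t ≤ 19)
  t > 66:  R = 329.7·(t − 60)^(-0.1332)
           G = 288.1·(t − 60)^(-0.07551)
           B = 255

At 5803 K (t = 58.03):
  B = 138.5·ln(58.03 − 10) − 305.0 = 138.5·ln 48.03 − 305.0 = 138.5·3.8718 − 305.0 = 231.248.
At 13733 K (t = 137.33):
  B = 255 by definition for t > 66.
Gain = 255.000 / 231.248 = 1.1027 → 1.103.

1.103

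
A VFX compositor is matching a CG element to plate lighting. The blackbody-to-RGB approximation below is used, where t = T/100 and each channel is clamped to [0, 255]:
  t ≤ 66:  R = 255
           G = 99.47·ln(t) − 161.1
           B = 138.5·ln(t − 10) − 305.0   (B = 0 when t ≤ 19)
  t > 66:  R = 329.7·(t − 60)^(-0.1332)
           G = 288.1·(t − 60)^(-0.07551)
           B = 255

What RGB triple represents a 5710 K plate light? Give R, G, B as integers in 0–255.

R=255, G=241, B=229

t = 5710/100 = 57.1; the t ≤ 66 branch applies.
R = 255 by definition for t ≤ 66.
G = 99.47·ln 57.1 − 161.1 = 99.47·4.0448 − 161.1 = 241.237.
B = 138.5·ln(57.1 − 10) − 305.0 = 138.5·ln 47.1 − 305.0 = 138.5·3.8523 − 305.0 = 228.540.
Rounded: (255, 241, 229).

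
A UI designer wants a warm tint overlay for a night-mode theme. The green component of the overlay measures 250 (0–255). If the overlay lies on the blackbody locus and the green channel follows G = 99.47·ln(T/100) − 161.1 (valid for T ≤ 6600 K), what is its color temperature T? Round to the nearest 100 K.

6200 K

ln t = (250 + 161.1) / 99.47 = 4.1329.
t = e^4.1329 = 62.359.
T = 100·t = 6236 K → 6200 K to the nearest 100 K.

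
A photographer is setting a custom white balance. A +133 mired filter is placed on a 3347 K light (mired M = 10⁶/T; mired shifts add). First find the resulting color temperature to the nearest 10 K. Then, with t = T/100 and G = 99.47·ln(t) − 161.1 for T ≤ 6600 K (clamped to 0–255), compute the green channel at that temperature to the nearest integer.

M_in = 10⁶/3347 = 298.78; M_out = 298.78 + (+133) = 431.78.
T_out = 10⁶/431.78 = 2316.0 K → 2320 K; t = 23.2.
G = 99.47·ln 23.2 − 161.1 = 99.47·3.1442 − 161.1 = 151.649.
Rounded: 152.

152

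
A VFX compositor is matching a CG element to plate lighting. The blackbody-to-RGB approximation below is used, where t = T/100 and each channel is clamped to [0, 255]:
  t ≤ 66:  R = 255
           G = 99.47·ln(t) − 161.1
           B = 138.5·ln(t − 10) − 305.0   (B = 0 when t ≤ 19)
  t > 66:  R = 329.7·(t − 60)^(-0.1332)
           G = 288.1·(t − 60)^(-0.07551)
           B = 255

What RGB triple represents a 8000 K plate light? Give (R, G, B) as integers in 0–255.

(221, 230, 255)

t = 8000/100 = 80; the t > 66 branch applies.
R = 329.7·(80 − 60)^(-0.1332) = 329.7·20^(-0.1332) = 329.7·0.67097 = 221.219.
G = 288.1·(80 − 60)^(-0.07551) = 288.1·20^(-0.07551) = 288.1·0.79755 = 229.775.
B = 255 by definition for t > 66.
Rounded: (221, 230, 255).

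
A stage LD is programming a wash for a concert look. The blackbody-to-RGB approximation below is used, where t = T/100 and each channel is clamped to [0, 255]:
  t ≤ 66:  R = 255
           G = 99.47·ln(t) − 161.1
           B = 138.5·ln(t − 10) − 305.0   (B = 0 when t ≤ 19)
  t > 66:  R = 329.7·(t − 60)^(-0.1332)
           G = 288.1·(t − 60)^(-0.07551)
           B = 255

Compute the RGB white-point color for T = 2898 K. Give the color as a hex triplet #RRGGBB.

#FFAE67

t = 2898/100 = 28.98; the t ≤ 66 branch applies.
R = 255 by definition for t ≤ 66.
G = 99.47·ln 28.98 − 161.1 = 99.47·3.3666 − 161.1 = 173.776.
B = 138.5·ln(28.98 − 10) − 305.0 = 138.5·ln 18.98 − 305.0 = 138.5·2.9434 − 305.0 = 102.659.
Rounded: (255, 174, 103).
In hex: #FFAE67.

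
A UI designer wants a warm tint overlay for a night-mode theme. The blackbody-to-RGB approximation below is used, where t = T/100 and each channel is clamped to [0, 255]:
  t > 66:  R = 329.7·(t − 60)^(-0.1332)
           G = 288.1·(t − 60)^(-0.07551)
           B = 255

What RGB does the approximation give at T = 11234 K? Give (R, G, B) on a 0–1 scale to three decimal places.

(0.763, 0.838, 1.000)

t = 11234/100 = 112.34; the t > 66 branch applies.
R = 329.7·(112.34 − 60)^(-0.1332) = 329.7·52.34^(-0.1332) = 329.7·0.59027 = 194.612.
G = 288.1·(112.34 − 60)^(-0.07551) = 288.1·52.34^(-0.07551) = 288.1·0.74167 = 213.675.
B = 255 by definition for t > 66.
Dividing each by 255: (0.7632, 0.8379, 1.0000) → (0.763, 0.838, 1.000).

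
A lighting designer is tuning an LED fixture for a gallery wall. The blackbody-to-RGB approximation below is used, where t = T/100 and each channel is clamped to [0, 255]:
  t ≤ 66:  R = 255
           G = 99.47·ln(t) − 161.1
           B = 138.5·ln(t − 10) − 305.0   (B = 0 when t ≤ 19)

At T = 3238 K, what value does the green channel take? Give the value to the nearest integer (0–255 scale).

t = 3238/100 = 32.38; the t ≤ 66 branch applies.
G = 99.47·ln 32.38 − 161.1 = 99.47·3.4775 − 161.1 = 184.811.
Rounded: 185.

185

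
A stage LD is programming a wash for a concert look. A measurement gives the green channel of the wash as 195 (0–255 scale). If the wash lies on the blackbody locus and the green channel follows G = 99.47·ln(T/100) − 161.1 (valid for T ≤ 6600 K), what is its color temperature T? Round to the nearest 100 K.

ln t = (195 + 161.1) / 99.47 = 3.5800.
t = e^3.5800 = 35.873.
T = 100·t = 3587 K → 3600 K to the nearest 100 K.

3600 K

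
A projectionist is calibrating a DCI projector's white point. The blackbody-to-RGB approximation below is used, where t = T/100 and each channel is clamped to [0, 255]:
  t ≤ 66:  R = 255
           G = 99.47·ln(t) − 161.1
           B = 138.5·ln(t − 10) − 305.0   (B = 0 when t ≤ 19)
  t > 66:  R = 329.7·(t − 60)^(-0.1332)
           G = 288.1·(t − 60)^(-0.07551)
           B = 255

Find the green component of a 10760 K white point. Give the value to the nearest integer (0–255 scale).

t = 10760/100 = 107.6; the t > 66 branch applies.
G = 288.1·(107.6 − 60)^(-0.07551) = 288.1·47.6^(-0.07551) = 288.1·0.74701 = 215.212.
Rounded: 215.

215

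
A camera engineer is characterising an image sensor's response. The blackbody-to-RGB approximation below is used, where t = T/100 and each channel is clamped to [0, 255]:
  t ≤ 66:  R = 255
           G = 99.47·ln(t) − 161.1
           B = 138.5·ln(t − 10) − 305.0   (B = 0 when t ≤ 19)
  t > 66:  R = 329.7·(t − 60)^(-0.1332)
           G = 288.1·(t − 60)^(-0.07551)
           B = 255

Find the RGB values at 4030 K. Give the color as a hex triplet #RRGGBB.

#FFCFA7

t = 4030/100 = 40.3; the t ≤ 66 branch applies.
R = 255 by definition for t ≤ 66.
G = 99.47·ln 40.3 − 161.1 = 99.47·3.6964 − 161.1 = 206.576.
B = 138.5·ln(40.3 − 10) − 305.0 = 138.5·ln 30.3 − 305.0 = 138.5·3.4111 − 305.0 = 167.444.
Rounded: (255, 207, 167).
In hex: #FFCFA7.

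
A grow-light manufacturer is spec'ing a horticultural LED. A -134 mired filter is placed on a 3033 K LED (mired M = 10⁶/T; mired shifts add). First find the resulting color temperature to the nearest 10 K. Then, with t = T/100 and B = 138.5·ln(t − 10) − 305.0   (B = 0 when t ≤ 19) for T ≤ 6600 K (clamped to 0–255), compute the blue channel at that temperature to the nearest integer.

210

M_in = 10⁶/3033 = 329.71; M_out = 329.71 + (-134) = 195.71.
T_out = 10⁶/195.71 = 5109.7 K → 5110 K; t = 51.1.
B = 138.5·ln(51.1 − 10) − 305.0 = 138.5·ln 41.1 − 305.0 = 138.5·3.7160 − 305.0 = 209.667.
Rounded: 210.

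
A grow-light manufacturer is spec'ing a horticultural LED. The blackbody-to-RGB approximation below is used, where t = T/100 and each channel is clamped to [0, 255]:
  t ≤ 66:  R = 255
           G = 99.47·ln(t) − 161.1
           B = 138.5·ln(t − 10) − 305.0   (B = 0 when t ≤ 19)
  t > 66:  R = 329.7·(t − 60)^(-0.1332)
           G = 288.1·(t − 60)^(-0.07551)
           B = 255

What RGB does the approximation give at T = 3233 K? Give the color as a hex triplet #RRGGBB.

t = 3233/100 = 32.33; the t ≤ 66 branch applies.
R = 255 by definition for t ≤ 66.
G = 99.47·ln 32.33 − 161.1 = 99.47·3.4760 − 161.1 = 184.657.
B = 138.5·ln(32.33 − 10) − 305.0 = 138.5·ln 22.33 − 305.0 = 138.5·3.1059 − 305.0 = 125.171.
Rounded: (255, 185, 125).
In hex: #FFB97D.

#FFB97D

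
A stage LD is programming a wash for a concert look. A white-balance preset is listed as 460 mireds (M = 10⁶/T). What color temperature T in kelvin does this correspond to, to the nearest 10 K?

2170 K

T = 10⁶ / 460 = 2173.91 K → 2170 K.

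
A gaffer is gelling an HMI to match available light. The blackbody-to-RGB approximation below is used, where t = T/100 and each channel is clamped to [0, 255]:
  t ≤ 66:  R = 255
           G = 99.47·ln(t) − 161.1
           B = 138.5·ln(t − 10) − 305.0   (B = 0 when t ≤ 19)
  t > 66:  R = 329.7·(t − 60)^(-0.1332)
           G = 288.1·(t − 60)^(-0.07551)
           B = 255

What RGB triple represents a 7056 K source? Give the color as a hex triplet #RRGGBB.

#F1F1FF

t = 7056/100 = 70.56; the t > 66 branch applies.
R = 329.7·(70.56 − 60)^(-0.1332) = 329.7·10.56^(-0.1332) = 329.7·0.73055 = 240.861.
G = 288.1·(70.56 − 60)^(-0.07551) = 288.1·10.56^(-0.07551) = 288.1·0.83696 = 241.127.
B = 255 by definition for t > 66.
Rounded: (241, 241, 255).
In hex: #F1F1FF.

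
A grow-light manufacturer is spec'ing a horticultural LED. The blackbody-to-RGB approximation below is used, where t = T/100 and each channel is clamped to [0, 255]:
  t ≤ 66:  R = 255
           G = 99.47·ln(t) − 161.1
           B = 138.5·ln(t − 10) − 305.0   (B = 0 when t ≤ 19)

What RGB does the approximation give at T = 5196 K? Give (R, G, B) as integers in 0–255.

t = 5196/100 = 51.96; the t ≤ 66 branch applies.
R = 255 by definition for t ≤ 66.
G = 99.47·ln 51.96 − 161.1 = 99.47·3.9505 − 161.1 = 231.854.
B = 138.5·ln(51.96 − 10) − 305.0 = 138.5·ln 41.96 − 305.0 = 138.5·3.7367 − 305.0 = 212.535.
Rounded: (255, 232, 213).

(255, 232, 213)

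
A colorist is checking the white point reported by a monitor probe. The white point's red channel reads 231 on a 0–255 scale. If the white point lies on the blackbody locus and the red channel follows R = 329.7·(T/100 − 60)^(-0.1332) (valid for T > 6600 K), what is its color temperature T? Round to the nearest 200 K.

7400 K

(t − 60)^(-0.1332) = 231/329.7 = 0.70064.
t − 60 = 0.70064^(1/-0.1332) = 0.70064^(-7.508) = 14.453, so t = 74.453.
T = 100·t = 7445 K → 7400 K to the nearest 200 K.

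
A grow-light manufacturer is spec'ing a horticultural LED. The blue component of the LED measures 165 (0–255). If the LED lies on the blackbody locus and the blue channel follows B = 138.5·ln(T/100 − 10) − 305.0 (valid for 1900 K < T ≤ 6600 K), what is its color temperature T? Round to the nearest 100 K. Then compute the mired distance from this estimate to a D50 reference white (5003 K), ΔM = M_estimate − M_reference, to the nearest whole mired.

ln(t − 10) = (165 + 305.0) / 138.5 = 3.3935.
t − 10 = e^3.3935 = 29.770, so t = 39.770.
T = 100·t = 3977 K → 4000 K to the nearest 100 K.
M_estimate = 10⁶/4000 = 250.00; M_reference = 10⁶/5003 = 199.88.
ΔM = 250.00 − 199.88 = 50.12 → +50 mireds.

+50 mireds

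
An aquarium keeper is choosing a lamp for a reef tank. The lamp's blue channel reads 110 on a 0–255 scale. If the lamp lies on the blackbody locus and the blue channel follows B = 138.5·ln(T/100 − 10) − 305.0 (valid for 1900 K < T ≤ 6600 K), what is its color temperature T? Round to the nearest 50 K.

ln(t − 10) = (110 + 305.0) / 138.5 = 2.9964.
t − 10 = e^2.9964 = 20.013, so t = 30.013.
T = 100·t = 3001 K → 3000 K to the nearest 50 K.

3000 K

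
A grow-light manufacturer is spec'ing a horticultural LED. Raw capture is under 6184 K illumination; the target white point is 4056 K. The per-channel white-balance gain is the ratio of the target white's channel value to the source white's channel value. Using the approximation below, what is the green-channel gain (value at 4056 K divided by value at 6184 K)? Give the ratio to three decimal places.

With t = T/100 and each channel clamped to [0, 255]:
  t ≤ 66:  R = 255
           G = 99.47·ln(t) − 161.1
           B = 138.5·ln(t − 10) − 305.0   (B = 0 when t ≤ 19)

0.832

At 6184 K (t = 61.84):
  G = 99.47·ln 61.84 − 161.1 = 99.47·4.1246 − 161.1 = 249.169.
At 4056 K (t = 40.56):
  G = 99.47·ln 40.56 − 161.1 = 99.47·3.7028 − 161.1 = 207.216.
Gain = 207.216 / 249.169 = 0.8316 → 0.832.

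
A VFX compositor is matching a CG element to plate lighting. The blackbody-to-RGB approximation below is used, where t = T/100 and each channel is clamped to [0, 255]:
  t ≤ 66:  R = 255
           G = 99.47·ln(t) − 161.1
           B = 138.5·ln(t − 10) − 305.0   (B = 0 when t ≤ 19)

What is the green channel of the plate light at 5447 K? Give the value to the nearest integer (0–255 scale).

237

t = 5447/100 = 54.47; the t ≤ 66 branch applies.
G = 99.47·ln 54.47 − 161.1 = 99.47·3.9977 − 161.1 = 236.546.
Rounded: 237.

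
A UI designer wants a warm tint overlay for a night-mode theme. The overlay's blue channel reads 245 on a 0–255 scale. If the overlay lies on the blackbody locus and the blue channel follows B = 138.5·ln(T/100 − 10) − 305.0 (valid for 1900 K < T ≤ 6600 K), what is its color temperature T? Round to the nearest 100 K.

ln(t − 10) = (245 + 305.0) / 138.5 = 3.9711.
t − 10 = e^3.9711 = 53.044, so t = 63.044.
T = 100·t = 6304 K → 6300 K to the nearest 100 K.

6300 K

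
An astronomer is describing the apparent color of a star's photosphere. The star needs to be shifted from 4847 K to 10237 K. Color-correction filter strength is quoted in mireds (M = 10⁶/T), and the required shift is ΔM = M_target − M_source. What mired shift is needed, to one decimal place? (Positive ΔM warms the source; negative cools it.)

M_source = 10⁶/4847 = 206.313; M_target = 10⁶/10237 = 97.685.
ΔM = 97.685 − 206.313 = -108.628 → -108.6 mireds, a cooling shift.

-108.6 mireds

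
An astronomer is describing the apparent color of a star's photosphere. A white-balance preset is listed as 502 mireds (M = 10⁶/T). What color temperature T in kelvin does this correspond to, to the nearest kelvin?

T = 10⁶ / 502 = 1992.03 K → 1992 K.

1992 K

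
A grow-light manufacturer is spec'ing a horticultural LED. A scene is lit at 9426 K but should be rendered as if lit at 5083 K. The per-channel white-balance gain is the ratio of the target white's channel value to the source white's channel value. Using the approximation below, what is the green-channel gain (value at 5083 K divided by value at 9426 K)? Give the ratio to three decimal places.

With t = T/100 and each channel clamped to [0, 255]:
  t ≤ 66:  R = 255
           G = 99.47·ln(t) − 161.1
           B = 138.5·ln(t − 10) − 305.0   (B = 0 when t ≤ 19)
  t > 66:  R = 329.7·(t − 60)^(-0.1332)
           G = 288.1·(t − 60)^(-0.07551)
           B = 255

At 9426 K (t = 94.26):
  G = 288.1·(94.26 − 60)^(-0.07551) = 288.1·34.26^(-0.07551) = 288.1·0.76579 = 220.623.
At 5083 K (t = 50.83):
  G = 99.47·ln 50.83 − 161.1 = 99.47·3.9285 − 161.1 = 229.667.
Gain = 229.667 / 220.623 = 1.0410 → 1.041.

1.041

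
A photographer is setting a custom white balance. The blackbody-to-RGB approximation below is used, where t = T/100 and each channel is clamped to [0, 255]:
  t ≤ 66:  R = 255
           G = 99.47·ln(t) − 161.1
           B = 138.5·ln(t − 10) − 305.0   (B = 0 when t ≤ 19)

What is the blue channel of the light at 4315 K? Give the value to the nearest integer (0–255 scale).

180

t = 4315/100 = 43.15; the t ≤ 66 branch applies.
B = 138.5·ln(43.15 − 10) − 305.0 = 138.5·ln 33.15 − 305.0 = 138.5·3.5010 − 305.0 = 179.894.
Rounded: 180.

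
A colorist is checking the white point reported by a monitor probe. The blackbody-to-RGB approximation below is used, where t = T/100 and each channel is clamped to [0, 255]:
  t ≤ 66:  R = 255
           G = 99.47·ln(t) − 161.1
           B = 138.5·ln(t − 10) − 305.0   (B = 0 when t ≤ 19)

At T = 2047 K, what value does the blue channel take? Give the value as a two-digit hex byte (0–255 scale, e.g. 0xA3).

0x14

t = 2047/100 = 20.47; the t ≤ 66 branch applies.
B = 138.5·ln(20.47 − 10) − 305.0 = 138.5·ln 10.47 − 305.0 = 138.5·2.3485 − 305.0 = 20.269.
Rounded: 20; in hex, 0x14.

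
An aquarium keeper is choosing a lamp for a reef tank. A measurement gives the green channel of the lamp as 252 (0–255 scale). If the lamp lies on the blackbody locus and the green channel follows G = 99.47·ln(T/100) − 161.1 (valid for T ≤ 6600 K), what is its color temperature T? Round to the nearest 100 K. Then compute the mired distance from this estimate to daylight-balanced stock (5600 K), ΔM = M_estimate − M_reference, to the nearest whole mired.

ln t = (252 + 161.1) / 99.47 = 4.1530.
t = e^4.1530 = 63.625.
T = 100·t = 6363 K → 6400 K to the nearest 100 K.
M_estimate = 10⁶/6400 = 156.25; M_reference = 10⁶/5600 = 178.57.
ΔM = 156.25 − 178.57 = -22.32 → -22 mireds.

-22 mireds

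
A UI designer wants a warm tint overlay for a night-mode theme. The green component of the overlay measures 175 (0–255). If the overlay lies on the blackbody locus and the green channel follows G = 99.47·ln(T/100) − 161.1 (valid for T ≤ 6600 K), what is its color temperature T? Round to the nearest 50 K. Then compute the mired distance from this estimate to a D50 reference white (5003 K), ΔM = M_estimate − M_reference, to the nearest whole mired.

ln t = (175 + 161.1) / 99.47 = 3.3789.
t = e^3.3789 = 29.339.
T = 100·t = 2934 K → 2950 K to the nearest 50 K.
M_estimate = 10⁶/2950 = 338.98; M_reference = 10⁶/5003 = 199.88.
ΔM = 338.98 − 199.88 = 139.10 → +139 mireds.

+139 mireds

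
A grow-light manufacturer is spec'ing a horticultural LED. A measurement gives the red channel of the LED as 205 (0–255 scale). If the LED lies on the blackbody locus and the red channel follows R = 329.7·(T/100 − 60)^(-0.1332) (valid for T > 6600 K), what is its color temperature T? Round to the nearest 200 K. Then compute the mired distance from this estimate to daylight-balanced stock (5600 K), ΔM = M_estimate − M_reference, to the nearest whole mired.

(t − 60)^(-0.1332) = 205/329.7 = 0.62178.
t − 60 = 0.62178^(1/-0.1332) = 0.62178^(-7.508) = 35.423, so t = 95.423.
T = 100·t = 9542 K → 9600 K to the nearest 200 K.
M_estimate = 10⁶/9600 = 104.17; M_reference = 10⁶/5600 = 178.57.
ΔM = 104.17 − 178.57 = -74.40 → -74 mireds.

-74 mireds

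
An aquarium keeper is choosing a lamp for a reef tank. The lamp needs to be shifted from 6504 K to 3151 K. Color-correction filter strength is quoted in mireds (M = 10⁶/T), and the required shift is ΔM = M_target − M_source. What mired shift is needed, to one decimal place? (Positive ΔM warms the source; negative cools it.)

M_source = 10⁶/6504 = 153.752; M_target = 10⁶/3151 = 317.360.
ΔM = 317.360 − 153.752 = 163.608 → +163.6 mireds, a warming shift.

+163.6 mireds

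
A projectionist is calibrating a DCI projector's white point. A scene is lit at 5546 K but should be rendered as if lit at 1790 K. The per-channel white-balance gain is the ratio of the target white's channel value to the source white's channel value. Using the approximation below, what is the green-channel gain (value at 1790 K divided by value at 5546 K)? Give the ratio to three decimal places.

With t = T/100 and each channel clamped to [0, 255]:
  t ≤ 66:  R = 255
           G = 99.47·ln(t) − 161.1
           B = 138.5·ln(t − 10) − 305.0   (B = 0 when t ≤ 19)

At 5546 K (t = 55.46):
  G = 99.47·ln 55.46 − 161.1 = 99.47·4.0157 − 161.1 = 238.338.
At 1790 K (t = 17.9):
  G = 99.47·ln 17.9 − 161.1 = 99.47·2.8848 − 161.1 = 125.851.
Gain = 125.851 / 238.338 = 0.5280 → 0.528.

0.528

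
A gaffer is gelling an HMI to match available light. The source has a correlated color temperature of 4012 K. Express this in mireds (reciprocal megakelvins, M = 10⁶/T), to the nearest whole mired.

M = 10⁶ / 4012 = 249.252 → 249 mireds.

249 mireds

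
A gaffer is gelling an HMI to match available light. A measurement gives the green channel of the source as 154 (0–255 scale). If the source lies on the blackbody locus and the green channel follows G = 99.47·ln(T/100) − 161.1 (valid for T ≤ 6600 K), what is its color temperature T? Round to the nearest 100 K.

2400 K

ln t = (154 + 161.1) / 99.47 = 3.1678.
t = e^3.1678 = 23.755.
T = 100·t = 2375 K → 2400 K to the nearest 100 K.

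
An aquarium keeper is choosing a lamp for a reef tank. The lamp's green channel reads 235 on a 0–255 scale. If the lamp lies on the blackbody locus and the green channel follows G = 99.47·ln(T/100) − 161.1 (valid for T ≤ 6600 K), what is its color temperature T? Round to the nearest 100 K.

5400 K

ln t = (235 + 161.1) / 99.47 = 3.9821.
t = e^3.9821 = 53.630.
T = 100·t = 5363 K → 5400 K to the nearest 100 K.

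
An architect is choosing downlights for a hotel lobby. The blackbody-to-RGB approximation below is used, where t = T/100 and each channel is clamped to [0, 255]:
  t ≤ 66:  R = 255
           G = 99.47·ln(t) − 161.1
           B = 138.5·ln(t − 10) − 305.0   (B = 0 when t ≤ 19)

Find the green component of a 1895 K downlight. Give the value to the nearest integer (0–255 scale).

t = 1895/100 = 18.95; the t ≤ 66 branch applies.
G = 99.47·ln 18.95 − 161.1 = 99.47·2.9418 − 161.1 = 131.521.
Rounded: 132.

132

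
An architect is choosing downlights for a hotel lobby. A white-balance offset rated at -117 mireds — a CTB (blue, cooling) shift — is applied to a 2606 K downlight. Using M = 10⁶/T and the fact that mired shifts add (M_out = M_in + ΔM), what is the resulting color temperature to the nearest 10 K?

3750 K

M_in = 10⁶/2606 = 383.73 mireds.
M_out = 383.73 + (-117) = 266.73 mireds.
T_out = 10⁶/266.73 = 3749.1 K → 3750 K.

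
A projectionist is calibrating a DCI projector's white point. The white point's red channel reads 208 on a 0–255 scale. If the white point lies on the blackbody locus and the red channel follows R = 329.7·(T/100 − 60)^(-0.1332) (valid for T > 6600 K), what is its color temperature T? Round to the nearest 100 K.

9200 K

(t − 60)^(-0.1332) = 208/329.7 = 0.63088.
t − 60 = 0.63088^(1/-0.1332) = 0.63088^(-7.508) = 31.763, so t = 91.763.
T = 100·t = 9176 K → 9200 K to the nearest 100 K.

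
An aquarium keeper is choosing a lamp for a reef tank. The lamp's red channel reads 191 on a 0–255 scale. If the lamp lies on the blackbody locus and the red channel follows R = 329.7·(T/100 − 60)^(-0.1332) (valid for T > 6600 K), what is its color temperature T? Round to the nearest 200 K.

(t − 60)^(-0.1332) = 191/329.7 = 0.57931.
t − 60 = 0.57931^(1/-0.1332) = 0.57931^(-7.508) = 60.245, so t = 120.245.
T = 100·t = 12025 K → 12000 K to the nearest 200 K.

12000 K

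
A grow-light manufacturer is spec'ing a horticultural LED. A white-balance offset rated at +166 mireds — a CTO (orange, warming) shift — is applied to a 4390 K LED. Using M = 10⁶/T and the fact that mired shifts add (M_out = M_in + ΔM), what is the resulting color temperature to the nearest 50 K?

M_in = 10⁶/4390 = 227.79 mireds.
M_out = 227.79 + (+166) = 393.79 mireds.
T_out = 10⁶/393.79 = 2539.4 K → 2550 K.

2550 K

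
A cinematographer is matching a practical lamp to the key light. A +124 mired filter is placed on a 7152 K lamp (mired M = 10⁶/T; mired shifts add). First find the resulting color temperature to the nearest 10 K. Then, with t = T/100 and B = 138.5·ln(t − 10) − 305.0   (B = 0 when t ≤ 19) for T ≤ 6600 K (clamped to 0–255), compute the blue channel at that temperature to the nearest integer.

156

M_in = 10⁶/7152 = 139.82; M_out = 139.82 + (+124) = 263.82.
T_out = 10⁶/263.82 = 3790.4 K → 3790 K; t = 37.9.
B = 138.5·ln(37.9 − 10) − 305.0 = 138.5·ln 27.9 − 305.0 = 138.5·3.3286 − 305.0 = 156.015.
Rounded: 156.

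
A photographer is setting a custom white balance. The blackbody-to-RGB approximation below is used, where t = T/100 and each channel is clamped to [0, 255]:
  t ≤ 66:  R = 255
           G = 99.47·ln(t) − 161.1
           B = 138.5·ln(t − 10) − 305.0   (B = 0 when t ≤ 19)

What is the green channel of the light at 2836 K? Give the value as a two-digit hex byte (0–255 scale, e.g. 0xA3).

t = 2836/100 = 28.36; the t ≤ 66 branch applies.
G = 99.47·ln 28.36 − 161.1 = 99.47·3.3450 − 161.1 = 171.625.
Rounded: 172; in hex, 0xAC.

0xAC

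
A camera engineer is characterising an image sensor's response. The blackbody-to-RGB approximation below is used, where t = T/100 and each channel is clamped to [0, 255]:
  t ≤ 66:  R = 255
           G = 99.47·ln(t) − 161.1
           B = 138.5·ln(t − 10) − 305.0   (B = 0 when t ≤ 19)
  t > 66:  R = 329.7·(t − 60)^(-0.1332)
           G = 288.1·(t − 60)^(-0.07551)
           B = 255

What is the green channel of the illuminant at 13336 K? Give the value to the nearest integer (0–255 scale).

208

t = 13336/100 = 133.36; the t > 66 branch applies.
G = 288.1·(133.36 − 60)^(-0.07551) = 288.1·73.36^(-0.07551) = 288.1·0.72300 = 208.297.
Rounded: 208.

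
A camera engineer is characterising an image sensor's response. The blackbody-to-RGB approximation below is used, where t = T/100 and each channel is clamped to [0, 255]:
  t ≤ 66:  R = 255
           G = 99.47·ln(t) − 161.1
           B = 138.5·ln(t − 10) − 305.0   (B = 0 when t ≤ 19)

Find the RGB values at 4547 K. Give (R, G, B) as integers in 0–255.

(255, 219, 189)

t = 4547/100 = 45.47; the t ≤ 66 branch applies.
R = 255 by definition for t ≤ 66.
G = 99.47·ln 45.47 − 161.1 = 99.47·3.8171 − 161.1 = 218.582.
B = 138.5·ln(45.47 − 10) − 305.0 = 138.5·ln 35.47 − 305.0 = 138.5·3.5687 − 305.0 = 189.263.
Rounded: (255, 219, 189).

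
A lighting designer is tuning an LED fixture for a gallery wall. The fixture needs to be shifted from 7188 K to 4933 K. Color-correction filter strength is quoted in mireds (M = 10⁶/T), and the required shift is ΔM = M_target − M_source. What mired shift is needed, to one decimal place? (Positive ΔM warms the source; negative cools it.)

+63.6 mireds

M_source = 10⁶/7188 = 139.121; M_target = 10⁶/4933 = 202.716.
ΔM = 202.716 − 139.121 = 63.596 → +63.6 mireds, a warming shift.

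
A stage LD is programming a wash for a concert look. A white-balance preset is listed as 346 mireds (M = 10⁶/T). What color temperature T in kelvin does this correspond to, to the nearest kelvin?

T = 10⁶ / 346 = 2890.17 K → 2890 K.

2890 K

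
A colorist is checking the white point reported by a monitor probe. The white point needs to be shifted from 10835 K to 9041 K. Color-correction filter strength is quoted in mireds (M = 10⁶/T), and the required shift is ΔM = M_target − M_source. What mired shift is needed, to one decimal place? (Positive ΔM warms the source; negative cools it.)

M_source = 10⁶/10835 = 92.293; M_target = 10⁶/9041 = 110.607.
ΔM = 110.607 − 92.293 = 18.314 → +18.3 mireds, a warming shift.

+18.3 mireds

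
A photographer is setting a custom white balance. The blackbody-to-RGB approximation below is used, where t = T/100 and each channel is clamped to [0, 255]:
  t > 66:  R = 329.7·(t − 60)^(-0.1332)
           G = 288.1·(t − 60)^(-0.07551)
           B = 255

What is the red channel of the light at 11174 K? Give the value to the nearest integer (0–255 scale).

t = 11174/100 = 111.74; the t > 66 branch applies.
R = 329.7·(111.74 − 60)^(-0.1332) = 329.7·51.74^(-0.1332) = 329.7·0.59118 = 194.911.
Rounded: 195.

195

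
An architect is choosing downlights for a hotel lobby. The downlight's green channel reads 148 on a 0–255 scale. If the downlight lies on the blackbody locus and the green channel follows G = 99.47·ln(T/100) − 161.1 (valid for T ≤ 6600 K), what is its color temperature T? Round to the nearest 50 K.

ln t = (148 + 161.1) / 99.47 = 3.1075.
t = e^3.1075 = 22.364.
T = 100·t = 2236 K → 2250 K to the nearest 50 K.

2250 K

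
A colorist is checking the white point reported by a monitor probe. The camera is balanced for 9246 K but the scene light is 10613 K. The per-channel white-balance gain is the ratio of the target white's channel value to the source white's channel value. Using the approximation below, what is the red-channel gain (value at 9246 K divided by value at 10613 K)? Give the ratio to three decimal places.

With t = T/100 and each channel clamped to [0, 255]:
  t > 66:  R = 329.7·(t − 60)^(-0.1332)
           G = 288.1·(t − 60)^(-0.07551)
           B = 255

At 10613 K (t = 106.13):
  R = 329.7·(106.13 − 60)^(-0.1332) = 329.7·46.13^(-0.1332) = 329.7·0.60028 = 197.914.
At 9246 K (t = 92.46):
  R = 329.7·(92.46 − 60)^(-0.1332) = 329.7·32.46^(-0.1332) = 329.7·0.62905 = 207.399.
Gain = 207.399 / 197.914 = 1.0479 → 1.048.

1.048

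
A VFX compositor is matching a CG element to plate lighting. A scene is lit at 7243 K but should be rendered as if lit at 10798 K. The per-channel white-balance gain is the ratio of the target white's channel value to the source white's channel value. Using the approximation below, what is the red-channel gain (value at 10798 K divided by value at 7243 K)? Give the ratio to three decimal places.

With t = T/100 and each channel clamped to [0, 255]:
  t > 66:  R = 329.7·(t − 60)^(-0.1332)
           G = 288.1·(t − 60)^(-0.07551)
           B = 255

0.835

At 7243 K (t = 72.43):
  R = 329.7·(72.43 − 60)^(-0.1332) = 329.7·12.43^(-0.1332) = 329.7·0.71485 = 235.687.
At 10798 K (t = 107.98):
  R = 329.7·(107.98 − 60)^(-0.1332) = 329.7·47.98^(-0.1332) = 329.7·0.59715 = 196.880.
Gain = 196.880 / 235.687 = 0.8353 → 0.835.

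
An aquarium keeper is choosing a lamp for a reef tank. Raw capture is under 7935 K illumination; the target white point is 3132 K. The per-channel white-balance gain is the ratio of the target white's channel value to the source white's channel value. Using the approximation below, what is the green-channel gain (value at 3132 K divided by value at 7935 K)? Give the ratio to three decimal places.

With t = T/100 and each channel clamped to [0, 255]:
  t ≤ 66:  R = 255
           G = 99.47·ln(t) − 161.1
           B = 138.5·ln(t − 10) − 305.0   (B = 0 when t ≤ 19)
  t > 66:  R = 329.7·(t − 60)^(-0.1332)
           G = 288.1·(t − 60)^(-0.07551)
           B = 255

At 7935 K (t = 79.35):
  G = 288.1·(79.35 − 60)^(-0.07551) = 288.1·19.35^(-0.07551) = 288.1·0.79954 = 230.349.
At 3132 K (t = 31.32):
  G = 99.47·ln 31.32 − 161.1 = 99.47·3.4443 − 161.1 = 181.500.
Gain = 181.500 / 230.349 = 0.7879 → 0.788.

0.788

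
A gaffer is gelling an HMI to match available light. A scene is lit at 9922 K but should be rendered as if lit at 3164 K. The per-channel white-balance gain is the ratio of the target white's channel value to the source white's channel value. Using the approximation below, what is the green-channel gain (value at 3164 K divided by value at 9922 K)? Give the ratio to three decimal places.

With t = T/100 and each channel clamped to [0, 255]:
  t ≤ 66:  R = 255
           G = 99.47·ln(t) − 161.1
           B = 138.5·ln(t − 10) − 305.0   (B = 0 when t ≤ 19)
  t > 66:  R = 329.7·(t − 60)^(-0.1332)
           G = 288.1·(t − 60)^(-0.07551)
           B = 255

At 9922 K (t = 99.22):
  G = 288.1·(99.22 − 60)^(-0.07551) = 288.1·39.22^(-0.07551) = 288.1·0.75801 = 218.382.
At 3164 K (t = 31.64):
  G = 99.47·ln 31.64 − 161.1 = 99.47·3.4544 − 161.1 = 182.511.
Gain = 182.511 / 218.382 = 0.8357 → 0.836.

0.836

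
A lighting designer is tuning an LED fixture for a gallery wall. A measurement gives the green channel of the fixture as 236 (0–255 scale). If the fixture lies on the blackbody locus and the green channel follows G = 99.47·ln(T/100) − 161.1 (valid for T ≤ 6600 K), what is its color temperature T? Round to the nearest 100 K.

ln t = (236 + 161.1) / 99.47 = 3.9922.
t = e^3.9922 = 54.172.
T = 100·t = 5417 K → 5400 K to the nearest 100 K.

5400 K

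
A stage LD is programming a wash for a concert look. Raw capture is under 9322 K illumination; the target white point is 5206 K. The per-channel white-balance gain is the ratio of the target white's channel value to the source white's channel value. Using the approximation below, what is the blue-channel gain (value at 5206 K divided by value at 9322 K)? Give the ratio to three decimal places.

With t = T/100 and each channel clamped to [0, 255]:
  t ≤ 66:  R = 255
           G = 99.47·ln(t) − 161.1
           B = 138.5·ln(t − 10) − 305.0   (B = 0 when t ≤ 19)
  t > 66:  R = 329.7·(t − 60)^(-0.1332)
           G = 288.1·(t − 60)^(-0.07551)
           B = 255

At 9322 K (t = 93.22):
  B = 255 by definition for t > 66.
At 5206 K (t = 52.06):
  B = 138.5·ln(52.06 − 10) − 305.0 = 138.5·ln 42.06 − 305.0 = 138.5·3.7391 − 305.0 = 212.865.
Gain = 212.865 / 255.000 = 0.8348 → 0.835.

0.835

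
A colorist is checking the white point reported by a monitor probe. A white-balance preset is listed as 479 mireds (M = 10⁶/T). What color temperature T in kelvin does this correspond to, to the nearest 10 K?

2090 K

T = 10⁶ / 479 = 2087.68 K → 2090 K.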